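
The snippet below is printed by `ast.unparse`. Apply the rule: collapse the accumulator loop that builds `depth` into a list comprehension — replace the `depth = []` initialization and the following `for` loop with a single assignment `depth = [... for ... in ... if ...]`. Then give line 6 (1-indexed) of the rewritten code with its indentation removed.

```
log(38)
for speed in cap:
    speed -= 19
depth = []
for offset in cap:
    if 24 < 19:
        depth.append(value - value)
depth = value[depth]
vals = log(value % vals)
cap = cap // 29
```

Transformed code:
log(38)
for speed in cap:
    speed -= 19
depth = [value - value for offset in cap if 24 < 19]
depth = value[depth]
vals = log(value % vals)
cap = cap // 29

vals = log(value % vals)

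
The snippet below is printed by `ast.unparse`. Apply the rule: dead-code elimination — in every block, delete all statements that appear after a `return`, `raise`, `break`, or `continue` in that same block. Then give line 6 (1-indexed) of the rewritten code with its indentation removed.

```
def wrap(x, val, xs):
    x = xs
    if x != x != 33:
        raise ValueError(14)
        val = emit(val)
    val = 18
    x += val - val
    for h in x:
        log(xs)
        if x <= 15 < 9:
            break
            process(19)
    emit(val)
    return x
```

x += val - val

Transformed code:
def wrap(x, val, xs):
    x = xs
    if x != x != 33:
        raise ValueError(14)
    val = 18
    x += val - val
    for h in x:
        log(xs)
        if x <= 15 < 9:
            break
    emit(val)
    return x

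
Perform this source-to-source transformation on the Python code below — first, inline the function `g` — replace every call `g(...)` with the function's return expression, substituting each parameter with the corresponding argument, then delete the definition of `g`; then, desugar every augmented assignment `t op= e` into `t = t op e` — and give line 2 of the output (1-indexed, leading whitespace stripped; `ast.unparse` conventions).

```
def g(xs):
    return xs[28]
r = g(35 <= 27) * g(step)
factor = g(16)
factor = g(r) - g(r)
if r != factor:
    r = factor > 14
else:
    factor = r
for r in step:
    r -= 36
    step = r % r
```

Transformed code:
r = (35 <= 27)[28] * step[28]
factor = 16[28]
factor = r[28] - r[28]
if r != factor:
    r = factor > 14
else:
    factor = r
for r in step:
    r = r - 36
    step = r % r

factor = 16[28]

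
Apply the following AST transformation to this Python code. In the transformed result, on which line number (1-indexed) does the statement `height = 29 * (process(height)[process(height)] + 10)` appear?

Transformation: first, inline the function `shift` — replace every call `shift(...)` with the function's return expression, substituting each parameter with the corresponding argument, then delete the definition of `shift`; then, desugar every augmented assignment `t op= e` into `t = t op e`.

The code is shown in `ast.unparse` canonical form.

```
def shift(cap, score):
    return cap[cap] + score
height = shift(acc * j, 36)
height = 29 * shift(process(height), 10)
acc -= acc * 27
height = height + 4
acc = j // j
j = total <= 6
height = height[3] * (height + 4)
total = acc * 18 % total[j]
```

2

Transformed code:
height = (acc * j)[acc * j] + 36
height = 29 * (process(height)[process(height)] + 10)
acc = acc - acc * 27
height = height + 4
acc = j // j
j = total <= 6
height = height[3] * (height + 4)
total = acc * 18 % total[j]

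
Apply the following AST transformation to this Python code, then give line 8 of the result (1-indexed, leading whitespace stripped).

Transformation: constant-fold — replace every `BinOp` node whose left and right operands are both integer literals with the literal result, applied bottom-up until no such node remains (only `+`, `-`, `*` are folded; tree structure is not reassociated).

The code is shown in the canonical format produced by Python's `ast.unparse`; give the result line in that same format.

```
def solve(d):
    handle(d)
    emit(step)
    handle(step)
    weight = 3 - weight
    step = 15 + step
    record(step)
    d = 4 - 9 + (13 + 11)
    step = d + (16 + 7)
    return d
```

Transformed code:
def solve(d):
    handle(d)
    emit(step)
    handle(step)
    weight = 3 - weight
    step = 15 + step
    record(step)
    d = 19
    step = d + 23
    return d

d = 19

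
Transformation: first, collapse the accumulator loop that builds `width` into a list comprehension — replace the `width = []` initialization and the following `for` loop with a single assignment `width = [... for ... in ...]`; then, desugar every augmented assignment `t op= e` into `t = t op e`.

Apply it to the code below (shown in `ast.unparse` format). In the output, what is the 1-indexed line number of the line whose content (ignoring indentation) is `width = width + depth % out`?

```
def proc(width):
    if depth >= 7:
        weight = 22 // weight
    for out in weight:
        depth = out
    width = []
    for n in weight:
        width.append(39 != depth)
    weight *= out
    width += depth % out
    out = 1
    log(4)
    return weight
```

Transformed code:
def proc(width):
    if depth >= 7:
        weight = 22 // weight
    for out in weight:
        depth = out
    width = [39 != depth for n in weight]
    weight = weight * out
    width = width + depth % out
    out = 1
    log(4)
    return weight

8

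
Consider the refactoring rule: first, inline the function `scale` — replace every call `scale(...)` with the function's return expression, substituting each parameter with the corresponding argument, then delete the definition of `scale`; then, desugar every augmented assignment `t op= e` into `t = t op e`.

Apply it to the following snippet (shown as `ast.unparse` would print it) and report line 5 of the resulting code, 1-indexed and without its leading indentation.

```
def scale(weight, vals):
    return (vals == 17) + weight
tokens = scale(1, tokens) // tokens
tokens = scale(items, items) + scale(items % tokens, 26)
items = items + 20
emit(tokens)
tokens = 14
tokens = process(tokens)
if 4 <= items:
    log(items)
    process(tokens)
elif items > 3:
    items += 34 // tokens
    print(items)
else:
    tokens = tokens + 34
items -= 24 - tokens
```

tokens = 14

Transformed code:
tokens = ((tokens == 17) + 1) // tokens
tokens = (items == 17) + items + ((26 == 17) + items % tokens)
items = items + 20
emit(tokens)
tokens = 14
tokens = process(tokens)
if 4 <= items:
    log(items)
    process(tokens)
elif items > 3:
    items = items + 34 // tokens
    print(items)
else:
    tokens = tokens + 34
items = items - (24 - tokens)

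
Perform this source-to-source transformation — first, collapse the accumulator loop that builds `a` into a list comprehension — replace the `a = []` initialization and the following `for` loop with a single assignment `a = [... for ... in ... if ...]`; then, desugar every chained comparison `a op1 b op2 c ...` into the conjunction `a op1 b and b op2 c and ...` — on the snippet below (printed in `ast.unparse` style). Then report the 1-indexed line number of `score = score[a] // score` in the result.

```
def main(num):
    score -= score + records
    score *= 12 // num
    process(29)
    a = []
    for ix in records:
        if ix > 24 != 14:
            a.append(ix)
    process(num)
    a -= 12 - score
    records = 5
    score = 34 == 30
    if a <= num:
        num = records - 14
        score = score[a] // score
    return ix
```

Transformed code:
def main(num):
    score -= score + records
    score *= 12 // num
    process(29)
    a = [ix for ix in records if ix > 24 and 24 != 14]
    process(num)
    a -= 12 - score
    records = 5
    score = 34 == 30
    if a <= num:
        num = records - 14
        score = score[a] // score
    return ix

12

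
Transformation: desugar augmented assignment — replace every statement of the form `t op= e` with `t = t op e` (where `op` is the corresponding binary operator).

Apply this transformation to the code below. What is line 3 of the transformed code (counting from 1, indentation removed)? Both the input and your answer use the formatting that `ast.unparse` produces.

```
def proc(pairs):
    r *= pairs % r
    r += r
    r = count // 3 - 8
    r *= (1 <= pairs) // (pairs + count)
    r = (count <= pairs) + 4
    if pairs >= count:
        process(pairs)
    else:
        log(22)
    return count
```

Transformed code:
def proc(pairs):
    r = r * (pairs % r)
    r = r + r
    r = count // 3 - 8
    r = r * ((1 <= pairs) // (pairs + count))
    r = (count <= pairs) + 4
    if pairs >= count:
        process(pairs)
    else:
        log(22)
    return count

r = r + r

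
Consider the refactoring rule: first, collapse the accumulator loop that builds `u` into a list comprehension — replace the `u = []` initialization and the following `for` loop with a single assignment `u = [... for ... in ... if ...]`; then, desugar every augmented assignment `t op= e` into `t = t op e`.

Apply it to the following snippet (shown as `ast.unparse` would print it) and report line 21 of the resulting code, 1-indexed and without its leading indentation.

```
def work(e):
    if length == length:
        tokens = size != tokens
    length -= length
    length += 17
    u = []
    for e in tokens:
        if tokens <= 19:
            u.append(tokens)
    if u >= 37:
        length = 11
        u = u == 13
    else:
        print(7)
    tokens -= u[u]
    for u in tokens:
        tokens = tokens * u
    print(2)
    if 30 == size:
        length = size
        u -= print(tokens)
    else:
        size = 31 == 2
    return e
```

return e

Transformed code:
def work(e):
    if length == length:
        tokens = size != tokens
    length = length - length
    length = length + 17
    u = [tokens for e in tokens if tokens <= 19]
    if u >= 37:
        length = 11
        u = u == 13
    else:
        print(7)
    tokens = tokens - u[u]
    for u in tokens:
        tokens = tokens * u
    print(2)
    if 30 == size:
        length = size
        u = u - print(tokens)
    else:
        size = 31 == 2
    return e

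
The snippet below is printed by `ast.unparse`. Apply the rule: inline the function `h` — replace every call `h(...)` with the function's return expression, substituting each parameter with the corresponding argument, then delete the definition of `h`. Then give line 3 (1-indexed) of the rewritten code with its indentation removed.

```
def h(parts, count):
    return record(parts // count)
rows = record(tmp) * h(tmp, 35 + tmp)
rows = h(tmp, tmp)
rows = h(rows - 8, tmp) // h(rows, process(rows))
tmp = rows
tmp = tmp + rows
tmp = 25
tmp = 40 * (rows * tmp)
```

Transformed code:
rows = record(tmp) * record(tmp // (35 + tmp))
rows = record(tmp // tmp)
rows = record((rows - 8) // tmp) // record(rows // process(rows))
tmp = rows
tmp = tmp + rows
tmp = 25
tmp = 40 * (rows * tmp)

rows = record((rows - 8) // tmp) // record(rows // process(rows))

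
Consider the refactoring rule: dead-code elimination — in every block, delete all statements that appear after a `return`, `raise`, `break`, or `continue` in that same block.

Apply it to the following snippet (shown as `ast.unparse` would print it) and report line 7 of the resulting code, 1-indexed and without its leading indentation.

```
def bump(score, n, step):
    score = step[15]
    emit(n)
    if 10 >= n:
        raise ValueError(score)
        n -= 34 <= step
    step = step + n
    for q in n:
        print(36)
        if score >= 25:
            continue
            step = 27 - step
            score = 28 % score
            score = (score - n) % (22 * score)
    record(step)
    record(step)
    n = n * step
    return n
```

Transformed code:
def bump(score, n, step):
    score = step[15]
    emit(n)
    if 10 >= n:
        raise ValueError(score)
    step = step + n
    for q in n:
        print(36)
        if score >= 25:
            continue
    record(step)
    record(step)
    n = n * step
    return n

for q in n:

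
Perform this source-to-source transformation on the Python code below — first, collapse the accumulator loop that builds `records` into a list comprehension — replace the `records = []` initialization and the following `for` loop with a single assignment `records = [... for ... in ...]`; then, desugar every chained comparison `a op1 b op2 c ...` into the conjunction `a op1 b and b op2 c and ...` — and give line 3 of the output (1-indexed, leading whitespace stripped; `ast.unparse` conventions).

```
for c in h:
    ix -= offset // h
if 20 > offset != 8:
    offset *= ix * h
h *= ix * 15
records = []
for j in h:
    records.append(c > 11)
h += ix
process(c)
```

if 20 > offset and offset != 8:

Transformed code:
for c in h:
    ix -= offset // h
if 20 > offset and offset != 8:
    offset *= ix * h
h *= ix * 15
records = [c > 11 for j in h]
h += ix
process(c)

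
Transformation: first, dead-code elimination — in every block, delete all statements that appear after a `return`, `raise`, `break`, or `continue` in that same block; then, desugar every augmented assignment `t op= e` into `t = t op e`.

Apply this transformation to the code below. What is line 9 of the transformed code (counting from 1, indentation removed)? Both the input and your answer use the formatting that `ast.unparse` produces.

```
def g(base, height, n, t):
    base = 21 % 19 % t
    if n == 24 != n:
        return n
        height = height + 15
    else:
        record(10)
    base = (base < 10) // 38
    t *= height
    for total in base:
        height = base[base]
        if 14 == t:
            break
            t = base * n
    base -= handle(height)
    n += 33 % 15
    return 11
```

for total in base:

Transformed code:
def g(base, height, n, t):
    base = 21 % 19 % t
    if n == 24 != n:
        return n
    else:
        record(10)
    base = (base < 10) // 38
    t = t * height
    for total in base:
        height = base[base]
        if 14 == t:
            break
    base = base - handle(height)
    n = n + 33 % 15
    return 11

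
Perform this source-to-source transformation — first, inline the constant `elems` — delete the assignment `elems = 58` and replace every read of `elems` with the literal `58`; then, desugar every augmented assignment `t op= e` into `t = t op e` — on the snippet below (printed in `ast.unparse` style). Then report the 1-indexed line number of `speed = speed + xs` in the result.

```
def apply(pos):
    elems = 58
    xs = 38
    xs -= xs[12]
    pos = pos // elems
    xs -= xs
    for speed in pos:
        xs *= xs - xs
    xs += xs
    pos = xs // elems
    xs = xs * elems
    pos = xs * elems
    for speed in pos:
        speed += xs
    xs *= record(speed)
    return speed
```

Transformed code:
def apply(pos):
    xs = 38
    xs = xs - xs[12]
    pos = pos // 58
    xs = xs - xs
    for speed in pos:
        xs = xs * (xs - xs)
    xs = xs + xs
    pos = xs // 58
    xs = xs * 58
    pos = xs * 58
    for speed in pos:
        speed = speed + xs
    xs = xs * record(speed)
    return speed

13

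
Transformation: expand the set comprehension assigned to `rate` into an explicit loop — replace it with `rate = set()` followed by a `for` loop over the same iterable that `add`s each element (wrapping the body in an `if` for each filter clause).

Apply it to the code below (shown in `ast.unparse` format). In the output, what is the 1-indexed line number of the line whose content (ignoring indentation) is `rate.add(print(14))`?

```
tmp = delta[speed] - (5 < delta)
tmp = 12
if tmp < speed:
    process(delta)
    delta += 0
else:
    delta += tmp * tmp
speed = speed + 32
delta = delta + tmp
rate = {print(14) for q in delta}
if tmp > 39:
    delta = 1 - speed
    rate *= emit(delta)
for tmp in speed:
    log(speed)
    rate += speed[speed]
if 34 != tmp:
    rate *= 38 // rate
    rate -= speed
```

Transformed code:
tmp = delta[speed] - (5 < delta)
tmp = 12
if tmp < speed:
    process(delta)
    delta += 0
else:
    delta += tmp * tmp
speed = speed + 32
delta = delta + tmp
rate = set()
for q in delta:
    rate.add(print(14))
if tmp > 39:
    delta = 1 - speed
    rate *= emit(delta)
for tmp in speed:
    log(speed)
    rate += speed[speed]
if 34 != tmp:
    rate *= 38 // rate
    rate -= speed

12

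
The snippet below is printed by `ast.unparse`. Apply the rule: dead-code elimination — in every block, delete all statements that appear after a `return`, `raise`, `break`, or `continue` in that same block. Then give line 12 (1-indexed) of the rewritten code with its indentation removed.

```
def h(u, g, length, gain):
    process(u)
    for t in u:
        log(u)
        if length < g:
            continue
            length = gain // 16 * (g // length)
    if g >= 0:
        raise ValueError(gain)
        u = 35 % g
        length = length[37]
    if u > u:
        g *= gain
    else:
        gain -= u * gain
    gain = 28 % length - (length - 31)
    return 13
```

gain -= u * gain

Transformed code:
def h(u, g, length, gain):
    process(u)
    for t in u:
        log(u)
        if length < g:
            continue
    if g >= 0:
        raise ValueError(gain)
    if u > u:
        g *= gain
    else:
        gain -= u * gain
    gain = 28 % length - (length - 31)
    return 13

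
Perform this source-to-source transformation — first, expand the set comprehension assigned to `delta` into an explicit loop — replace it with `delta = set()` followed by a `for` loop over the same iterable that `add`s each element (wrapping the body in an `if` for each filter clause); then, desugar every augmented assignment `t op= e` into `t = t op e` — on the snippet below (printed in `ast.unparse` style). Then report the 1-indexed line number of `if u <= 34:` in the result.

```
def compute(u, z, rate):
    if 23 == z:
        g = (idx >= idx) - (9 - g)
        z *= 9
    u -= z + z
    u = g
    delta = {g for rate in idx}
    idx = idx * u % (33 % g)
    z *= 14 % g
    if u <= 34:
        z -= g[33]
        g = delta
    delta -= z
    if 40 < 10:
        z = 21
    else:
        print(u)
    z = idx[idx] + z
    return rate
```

Transformed code:
def compute(u, z, rate):
    if 23 == z:
        g = (idx >= idx) - (9 - g)
        z = z * 9
    u = u - (z + z)
    u = g
    delta = set()
    for rate in idx:
        delta.add(g)
    idx = idx * u % (33 % g)
    z = z * (14 % g)
    if u <= 34:
        z = z - g[33]
        g = delta
    delta = delta - z
    if 40 < 10:
        z = 21
    else:
        print(u)
    z = idx[idx] + z
    return rate

12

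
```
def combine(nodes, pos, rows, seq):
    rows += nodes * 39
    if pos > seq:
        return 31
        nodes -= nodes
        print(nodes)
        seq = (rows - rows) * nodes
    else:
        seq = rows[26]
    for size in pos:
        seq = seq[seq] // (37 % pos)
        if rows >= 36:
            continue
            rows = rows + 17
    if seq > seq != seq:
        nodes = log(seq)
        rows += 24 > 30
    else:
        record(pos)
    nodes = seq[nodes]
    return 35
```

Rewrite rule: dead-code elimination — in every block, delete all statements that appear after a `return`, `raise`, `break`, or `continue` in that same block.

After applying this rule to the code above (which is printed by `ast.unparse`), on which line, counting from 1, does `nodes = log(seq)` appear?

Transformed code:
def combine(nodes, pos, rows, seq):
    rows += nodes * 39
    if pos > seq:
        return 31
    else:
        seq = rows[26]
    for size in pos:
        seq = seq[seq] // (37 % pos)
        if rows >= 36:
            continue
    if seq > seq != seq:
        nodes = log(seq)
        rows += 24 > 30
    else:
        record(pos)
    nodes = seq[nodes]
    return 35

12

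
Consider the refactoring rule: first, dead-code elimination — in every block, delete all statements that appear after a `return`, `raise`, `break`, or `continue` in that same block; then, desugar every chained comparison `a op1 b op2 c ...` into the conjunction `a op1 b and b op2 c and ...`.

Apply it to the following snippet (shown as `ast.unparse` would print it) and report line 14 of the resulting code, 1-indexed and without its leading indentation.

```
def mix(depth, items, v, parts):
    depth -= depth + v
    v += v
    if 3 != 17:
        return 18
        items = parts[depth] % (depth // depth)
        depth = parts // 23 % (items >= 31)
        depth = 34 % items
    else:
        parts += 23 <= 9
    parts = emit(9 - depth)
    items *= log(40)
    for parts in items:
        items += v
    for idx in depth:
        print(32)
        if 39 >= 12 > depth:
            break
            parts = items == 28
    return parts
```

if 39 >= 12 and 12 > depth:

Transformed code:
def mix(depth, items, v, parts):
    depth -= depth + v
    v += v
    if 3 != 17:
        return 18
    else:
        parts += 23 <= 9
    parts = emit(9 - depth)
    items *= log(40)
    for parts in items:
        items += v
    for idx in depth:
        print(32)
        if 39 >= 12 and 12 > depth:
            break
    return parts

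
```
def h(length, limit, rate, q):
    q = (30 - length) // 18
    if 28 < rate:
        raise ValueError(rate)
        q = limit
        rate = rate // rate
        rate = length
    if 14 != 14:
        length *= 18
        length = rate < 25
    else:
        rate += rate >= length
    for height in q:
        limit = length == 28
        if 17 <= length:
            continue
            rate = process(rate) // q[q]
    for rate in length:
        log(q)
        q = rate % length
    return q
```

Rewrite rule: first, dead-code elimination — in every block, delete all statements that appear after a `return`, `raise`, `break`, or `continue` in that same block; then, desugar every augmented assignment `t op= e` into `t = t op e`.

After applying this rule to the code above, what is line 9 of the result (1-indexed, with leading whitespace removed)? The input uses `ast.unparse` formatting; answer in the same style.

Transformed code:
def h(length, limit, rate, q):
    q = (30 - length) // 18
    if 28 < rate:
        raise ValueError(rate)
    if 14 != 14:
        length = length * 18
        length = rate < 25
    else:
        rate = rate + (rate >= length)
    for height in q:
        limit = length == 28
        if 17 <= length:
            continue
    for rate in length:
        log(q)
        q = rate % length
    return q

rate = rate + (rate >= length)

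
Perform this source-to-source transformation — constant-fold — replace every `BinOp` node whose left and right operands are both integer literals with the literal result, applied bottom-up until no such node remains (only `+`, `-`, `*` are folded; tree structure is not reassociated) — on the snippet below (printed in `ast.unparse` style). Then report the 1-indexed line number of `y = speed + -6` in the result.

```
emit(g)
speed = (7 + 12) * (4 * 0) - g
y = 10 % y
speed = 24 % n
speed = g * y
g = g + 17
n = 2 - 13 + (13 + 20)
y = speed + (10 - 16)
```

8

Transformed code:
emit(g)
speed = 0 - g
y = 10 % y
speed = 24 % n
speed = g * y
g = g + 17
n = 22
y = speed + -6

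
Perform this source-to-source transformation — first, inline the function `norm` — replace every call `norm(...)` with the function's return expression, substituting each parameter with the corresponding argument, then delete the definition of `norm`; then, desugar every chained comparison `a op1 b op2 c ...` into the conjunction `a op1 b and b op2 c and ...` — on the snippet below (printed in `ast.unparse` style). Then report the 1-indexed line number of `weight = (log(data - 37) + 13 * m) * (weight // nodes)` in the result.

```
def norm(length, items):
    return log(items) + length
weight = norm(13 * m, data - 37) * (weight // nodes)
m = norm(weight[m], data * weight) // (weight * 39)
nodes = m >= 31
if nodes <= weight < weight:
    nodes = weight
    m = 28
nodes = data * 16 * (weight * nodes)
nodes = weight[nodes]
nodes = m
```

1

Transformed code:
weight = (log(data - 37) + 13 * m) * (weight // nodes)
m = (log(data * weight) + weight[m]) // (weight * 39)
nodes = m >= 31
if nodes <= weight and weight < weight:
    nodes = weight
    m = 28
nodes = data * 16 * (weight * nodes)
nodes = weight[nodes]
nodes = m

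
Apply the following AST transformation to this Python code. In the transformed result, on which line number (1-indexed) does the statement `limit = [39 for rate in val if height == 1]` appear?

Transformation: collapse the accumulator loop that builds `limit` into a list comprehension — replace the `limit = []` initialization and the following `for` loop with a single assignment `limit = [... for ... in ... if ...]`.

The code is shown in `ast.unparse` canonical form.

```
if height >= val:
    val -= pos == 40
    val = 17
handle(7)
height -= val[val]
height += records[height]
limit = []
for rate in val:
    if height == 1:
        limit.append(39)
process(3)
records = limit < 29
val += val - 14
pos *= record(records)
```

Transformed code:
if height >= val:
    val -= pos == 40
    val = 17
handle(7)
height -= val[val]
height += records[height]
limit = [39 for rate in val if height == 1]
process(3)
records = limit < 29
val += val - 14
pos *= record(records)

7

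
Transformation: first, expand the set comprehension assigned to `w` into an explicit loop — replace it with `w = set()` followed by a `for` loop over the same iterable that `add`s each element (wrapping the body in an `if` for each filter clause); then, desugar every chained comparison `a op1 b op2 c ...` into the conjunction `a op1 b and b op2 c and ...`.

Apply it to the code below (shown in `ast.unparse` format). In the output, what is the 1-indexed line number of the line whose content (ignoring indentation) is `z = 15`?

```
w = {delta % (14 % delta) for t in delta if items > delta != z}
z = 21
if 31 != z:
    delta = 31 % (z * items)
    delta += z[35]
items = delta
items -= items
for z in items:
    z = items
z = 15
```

13

Transformed code:
w = set()
for t in delta:
    if items > delta and delta != z:
        w.add(delta % (14 % delta))
z = 21
if 31 != z:
    delta = 31 % (z * items)
    delta += z[35]
items = delta
items -= items
for z in items:
    z = items
z = 15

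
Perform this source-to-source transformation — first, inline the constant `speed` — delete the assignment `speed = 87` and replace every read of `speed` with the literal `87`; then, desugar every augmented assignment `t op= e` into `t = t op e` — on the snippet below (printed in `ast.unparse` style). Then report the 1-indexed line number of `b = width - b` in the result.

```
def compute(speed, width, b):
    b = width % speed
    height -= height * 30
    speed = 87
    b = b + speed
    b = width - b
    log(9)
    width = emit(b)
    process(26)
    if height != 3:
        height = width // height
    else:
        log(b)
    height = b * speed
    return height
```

Transformed code:
def compute(speed, width, b):
    b = width % 87
    height = height - height * 30
    b = b + 87
    b = width - b
    log(9)
    width = emit(b)
    process(26)
    if height != 3:
        height = width // height
    else:
        log(b)
    height = b * 87
    return height

5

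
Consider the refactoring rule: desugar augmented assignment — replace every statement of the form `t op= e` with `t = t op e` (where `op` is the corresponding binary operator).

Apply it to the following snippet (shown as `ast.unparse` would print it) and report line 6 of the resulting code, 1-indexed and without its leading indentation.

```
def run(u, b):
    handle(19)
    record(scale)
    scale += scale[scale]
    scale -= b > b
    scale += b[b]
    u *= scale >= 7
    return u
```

Transformed code:
def run(u, b):
    handle(19)
    record(scale)
    scale = scale + scale[scale]
    scale = scale - (b > b)
    scale = scale + b[b]
    u = u * (scale >= 7)
    return u

scale = scale + b[b]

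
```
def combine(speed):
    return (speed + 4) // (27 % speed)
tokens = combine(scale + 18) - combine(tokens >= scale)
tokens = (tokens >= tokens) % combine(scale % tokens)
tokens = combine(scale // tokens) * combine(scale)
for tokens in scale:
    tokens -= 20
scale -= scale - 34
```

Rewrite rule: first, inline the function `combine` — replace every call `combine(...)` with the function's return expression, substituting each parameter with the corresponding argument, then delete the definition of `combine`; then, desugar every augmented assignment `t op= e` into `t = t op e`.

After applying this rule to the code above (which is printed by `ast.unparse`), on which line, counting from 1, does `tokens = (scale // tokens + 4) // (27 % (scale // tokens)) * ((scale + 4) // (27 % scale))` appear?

Transformed code:
tokens = (scale + 18 + 4) // (27 % (scale + 18)) - ((tokens >= scale) + 4) // (27 % (tokens >= scale))
tokens = (tokens >= tokens) % ((scale % tokens + 4) // (27 % (scale % tokens)))
tokens = (scale // tokens + 4) // (27 % (scale // tokens)) * ((scale + 4) // (27 % scale))
for tokens in scale:
    tokens = tokens - 20
scale = scale - (scale - 34)

3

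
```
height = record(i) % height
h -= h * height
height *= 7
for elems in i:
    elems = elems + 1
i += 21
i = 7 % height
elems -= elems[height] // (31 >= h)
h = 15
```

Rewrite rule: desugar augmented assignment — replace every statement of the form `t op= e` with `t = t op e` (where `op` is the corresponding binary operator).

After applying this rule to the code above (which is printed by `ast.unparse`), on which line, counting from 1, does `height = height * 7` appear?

3

Transformed code:
height = record(i) % height
h = h - h * height
height = height * 7
for elems in i:
    elems = elems + 1
i = i + 21
i = 7 % height
elems = elems - elems[height] // (31 >= h)
h = 15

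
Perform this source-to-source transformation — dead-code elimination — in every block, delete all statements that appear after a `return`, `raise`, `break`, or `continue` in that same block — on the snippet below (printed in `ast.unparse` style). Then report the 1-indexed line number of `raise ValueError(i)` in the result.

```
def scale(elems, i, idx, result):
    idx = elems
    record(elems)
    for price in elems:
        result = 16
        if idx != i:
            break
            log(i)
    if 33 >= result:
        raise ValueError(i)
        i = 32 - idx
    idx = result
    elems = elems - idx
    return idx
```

Transformed code:
def scale(elems, i, idx, result):
    idx = elems
    record(elems)
    for price in elems:
        result = 16
        if idx != i:
            break
    if 33 >= result:
        raise ValueError(i)
    idx = result
    elems = elems - idx
    return idx

9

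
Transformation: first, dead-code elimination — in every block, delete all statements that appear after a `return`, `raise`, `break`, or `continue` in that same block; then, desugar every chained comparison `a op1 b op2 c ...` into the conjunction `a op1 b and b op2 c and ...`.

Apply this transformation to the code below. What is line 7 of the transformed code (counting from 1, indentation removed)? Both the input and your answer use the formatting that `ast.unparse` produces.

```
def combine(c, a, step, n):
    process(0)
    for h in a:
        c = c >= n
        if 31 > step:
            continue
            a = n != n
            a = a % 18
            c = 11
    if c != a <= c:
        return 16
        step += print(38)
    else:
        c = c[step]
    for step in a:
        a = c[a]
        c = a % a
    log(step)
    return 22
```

if c != a and a <= c:

Transformed code:
def combine(c, a, step, n):
    process(0)
    for h in a:
        c = c >= n
        if 31 > step:
            continue
    if c != a and a <= c:
        return 16
    else:
        c = c[step]
    for step in a:
        a = c[a]
        c = a % a
    log(step)
    return 22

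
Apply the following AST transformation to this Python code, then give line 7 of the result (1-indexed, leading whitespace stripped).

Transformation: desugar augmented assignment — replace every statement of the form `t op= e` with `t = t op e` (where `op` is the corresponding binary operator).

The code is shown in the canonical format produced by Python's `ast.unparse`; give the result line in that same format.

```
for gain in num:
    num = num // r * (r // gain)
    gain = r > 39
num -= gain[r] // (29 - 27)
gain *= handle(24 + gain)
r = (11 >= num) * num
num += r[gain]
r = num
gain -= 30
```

Transformed code:
for gain in num:
    num = num // r * (r // gain)
    gain = r > 39
num = num - gain[r] // (29 - 27)
gain = gain * handle(24 + gain)
r = (11 >= num) * num
num = num + r[gain]
r = num
gain = gain - 30

num = num + r[gain]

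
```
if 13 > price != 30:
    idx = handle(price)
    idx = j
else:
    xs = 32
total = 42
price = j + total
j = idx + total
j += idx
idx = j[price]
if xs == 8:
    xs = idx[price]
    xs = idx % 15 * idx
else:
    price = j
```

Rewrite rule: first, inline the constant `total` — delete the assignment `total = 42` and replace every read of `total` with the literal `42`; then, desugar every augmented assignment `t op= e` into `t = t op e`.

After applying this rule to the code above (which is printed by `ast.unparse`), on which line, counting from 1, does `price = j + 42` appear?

6

Transformed code:
if 13 > price != 30:
    idx = handle(price)
    idx = j
else:
    xs = 32
price = j + 42
j = idx + 42
j = j + idx
idx = j[price]
if xs == 8:
    xs = idx[price]
    xs = idx % 15 * idx
else:
    price = j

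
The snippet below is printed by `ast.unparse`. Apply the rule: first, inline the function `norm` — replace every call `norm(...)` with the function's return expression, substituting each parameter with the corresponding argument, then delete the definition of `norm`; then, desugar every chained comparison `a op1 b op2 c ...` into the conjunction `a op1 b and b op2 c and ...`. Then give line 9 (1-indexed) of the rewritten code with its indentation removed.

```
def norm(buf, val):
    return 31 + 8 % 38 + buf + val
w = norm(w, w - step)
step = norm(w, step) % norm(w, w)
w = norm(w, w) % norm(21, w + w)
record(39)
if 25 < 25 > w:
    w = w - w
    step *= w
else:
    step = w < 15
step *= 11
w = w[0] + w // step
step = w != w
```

Transformed code:
w = 31 + 8 % 38 + w + (w - step)
step = (31 + 8 % 38 + w + step) % (31 + 8 % 38 + w + w)
w = (31 + 8 % 38 + w + w) % (31 + 8 % 38 + 21 + (w + w))
record(39)
if 25 < 25 and 25 > w:
    w = w - w
    step *= w
else:
    step = w < 15
step *= 11
w = w[0] + w // step
step = w != w

step = w < 15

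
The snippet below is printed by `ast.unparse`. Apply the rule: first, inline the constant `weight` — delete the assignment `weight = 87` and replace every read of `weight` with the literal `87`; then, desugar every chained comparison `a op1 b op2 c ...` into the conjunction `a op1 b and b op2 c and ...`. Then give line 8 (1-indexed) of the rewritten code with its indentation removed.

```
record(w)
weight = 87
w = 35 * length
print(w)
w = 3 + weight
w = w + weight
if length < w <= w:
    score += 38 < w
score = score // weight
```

score = score // 87

Transformed code:
record(w)
w = 35 * length
print(w)
w = 3 + 87
w = w + 87
if length < w and w <= w:
    score += 38 < w
score = score // 87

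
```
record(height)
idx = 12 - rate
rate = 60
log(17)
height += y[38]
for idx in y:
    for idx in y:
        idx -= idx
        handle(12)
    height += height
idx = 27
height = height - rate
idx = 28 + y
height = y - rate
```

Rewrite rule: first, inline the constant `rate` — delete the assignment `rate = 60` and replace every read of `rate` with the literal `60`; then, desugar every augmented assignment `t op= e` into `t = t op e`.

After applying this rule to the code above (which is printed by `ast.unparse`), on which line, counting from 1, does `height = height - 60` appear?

11

Transformed code:
record(height)
idx = 12 - 60
log(17)
height = height + y[38]
for idx in y:
    for idx in y:
        idx = idx - idx
        handle(12)
    height = height + height
idx = 27
height = height - 60
idx = 28 + y
height = y - 60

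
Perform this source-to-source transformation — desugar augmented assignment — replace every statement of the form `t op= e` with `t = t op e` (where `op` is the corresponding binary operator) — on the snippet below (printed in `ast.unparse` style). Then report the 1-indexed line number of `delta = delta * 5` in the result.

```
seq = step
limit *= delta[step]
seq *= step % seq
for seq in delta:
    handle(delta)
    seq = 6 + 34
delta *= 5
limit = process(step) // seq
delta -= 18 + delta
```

7

Transformed code:
seq = step
limit = limit * delta[step]
seq = seq * (step % seq)
for seq in delta:
    handle(delta)
    seq = 6 + 34
delta = delta * 5
limit = process(step) // seq
delta = delta - (18 + delta)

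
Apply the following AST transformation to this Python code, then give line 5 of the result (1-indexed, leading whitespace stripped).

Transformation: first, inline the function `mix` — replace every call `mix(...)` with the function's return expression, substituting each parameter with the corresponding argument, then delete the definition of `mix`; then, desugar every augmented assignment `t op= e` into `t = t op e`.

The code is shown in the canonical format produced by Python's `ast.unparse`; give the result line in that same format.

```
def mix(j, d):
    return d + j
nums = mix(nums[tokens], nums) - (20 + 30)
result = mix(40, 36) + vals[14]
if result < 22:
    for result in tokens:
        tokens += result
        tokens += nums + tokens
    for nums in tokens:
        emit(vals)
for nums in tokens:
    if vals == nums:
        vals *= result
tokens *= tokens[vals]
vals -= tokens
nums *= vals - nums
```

tokens = tokens + result

Transformed code:
nums = nums + nums[tokens] - (20 + 30)
result = 36 + 40 + vals[14]
if result < 22:
    for result in tokens:
        tokens = tokens + result
        tokens = tokens + (nums + tokens)
    for nums in tokens:
        emit(vals)
for nums in tokens:
    if vals == nums:
        vals = vals * result
tokens = tokens * tokens[vals]
vals = vals - tokens
nums = nums * (vals - nums)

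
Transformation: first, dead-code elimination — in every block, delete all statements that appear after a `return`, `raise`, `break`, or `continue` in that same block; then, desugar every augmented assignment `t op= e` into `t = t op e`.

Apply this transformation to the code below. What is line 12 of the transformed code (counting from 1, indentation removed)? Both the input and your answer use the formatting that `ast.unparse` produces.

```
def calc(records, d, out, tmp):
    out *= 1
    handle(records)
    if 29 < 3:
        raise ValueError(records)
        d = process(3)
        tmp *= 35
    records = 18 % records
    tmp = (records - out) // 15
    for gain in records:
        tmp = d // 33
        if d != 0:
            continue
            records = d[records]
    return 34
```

return 34

Transformed code:
def calc(records, d, out, tmp):
    out = out * 1
    handle(records)
    if 29 < 3:
        raise ValueError(records)
    records = 18 % records
    tmp = (records - out) // 15
    for gain in records:
        tmp = d // 33
        if d != 0:
            continue
    return 34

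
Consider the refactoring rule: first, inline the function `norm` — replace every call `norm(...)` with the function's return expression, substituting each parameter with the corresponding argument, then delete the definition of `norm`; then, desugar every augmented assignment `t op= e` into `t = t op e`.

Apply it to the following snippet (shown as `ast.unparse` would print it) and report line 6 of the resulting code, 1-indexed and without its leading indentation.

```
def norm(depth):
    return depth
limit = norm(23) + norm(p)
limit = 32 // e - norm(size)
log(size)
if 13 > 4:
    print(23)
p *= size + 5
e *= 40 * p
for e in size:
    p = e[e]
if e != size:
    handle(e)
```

Transformed code:
limit = 23 + p
limit = 32 // e - size
log(size)
if 13 > 4:
    print(23)
p = p * (size + 5)
e = e * (40 * p)
for e in size:
    p = e[e]
if e != size:
    handle(e)

p = p * (size + 5)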